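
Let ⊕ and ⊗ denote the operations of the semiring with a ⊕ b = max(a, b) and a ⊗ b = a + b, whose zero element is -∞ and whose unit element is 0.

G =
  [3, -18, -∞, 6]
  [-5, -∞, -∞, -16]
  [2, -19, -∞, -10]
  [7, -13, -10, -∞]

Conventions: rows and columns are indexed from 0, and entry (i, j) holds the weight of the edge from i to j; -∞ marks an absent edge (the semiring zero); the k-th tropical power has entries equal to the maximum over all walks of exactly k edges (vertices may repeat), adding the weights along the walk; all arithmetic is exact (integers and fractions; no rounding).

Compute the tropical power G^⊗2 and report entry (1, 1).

G^⊗2:
  [13, -7, -4, 9]
  [-2, -23, -26, 1]
  [5, -16, -20, 8]
  [10, -11, -∞, 13]
Key observation: the optimum is the walk 1->0->1, with weight (-5) + (-18) = -23.
Optimal value attained by: walk 1->0->1.
Answer: (G^⊗2)[1][1] = -23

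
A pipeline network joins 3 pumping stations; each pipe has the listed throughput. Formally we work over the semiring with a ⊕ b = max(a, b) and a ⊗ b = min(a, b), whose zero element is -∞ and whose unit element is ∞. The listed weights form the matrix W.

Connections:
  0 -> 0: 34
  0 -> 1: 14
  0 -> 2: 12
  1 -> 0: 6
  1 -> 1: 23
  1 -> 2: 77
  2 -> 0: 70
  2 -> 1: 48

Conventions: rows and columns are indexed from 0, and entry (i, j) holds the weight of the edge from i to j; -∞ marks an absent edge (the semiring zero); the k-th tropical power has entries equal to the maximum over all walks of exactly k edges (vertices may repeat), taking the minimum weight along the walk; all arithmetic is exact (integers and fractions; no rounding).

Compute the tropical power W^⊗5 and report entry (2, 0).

W^⊗2:
  [34, 14, 14]
  [70, 48, 23]
  [34, 23, 48]
W^⊗3:
  [34, 14, 14]
  [34, 23, 48]
  [48, 48, 23]
W^⊗4:
  [34, 14, 14]
  [48, 48, 23]
  [34, 23, 48]
W^⊗5:
  [34, 14, 14]
  [34, 23, 48]
  [48, 48, 23]
Key observation: the optimum is the walk 2->1->2->1->2->0, with weight 48 min 77 min 48 min 77 min 70 = 48.
Optimal value attained by: walk 2->1->2->1->2->0.
Answer: (W^⊗5)[2][0] = 48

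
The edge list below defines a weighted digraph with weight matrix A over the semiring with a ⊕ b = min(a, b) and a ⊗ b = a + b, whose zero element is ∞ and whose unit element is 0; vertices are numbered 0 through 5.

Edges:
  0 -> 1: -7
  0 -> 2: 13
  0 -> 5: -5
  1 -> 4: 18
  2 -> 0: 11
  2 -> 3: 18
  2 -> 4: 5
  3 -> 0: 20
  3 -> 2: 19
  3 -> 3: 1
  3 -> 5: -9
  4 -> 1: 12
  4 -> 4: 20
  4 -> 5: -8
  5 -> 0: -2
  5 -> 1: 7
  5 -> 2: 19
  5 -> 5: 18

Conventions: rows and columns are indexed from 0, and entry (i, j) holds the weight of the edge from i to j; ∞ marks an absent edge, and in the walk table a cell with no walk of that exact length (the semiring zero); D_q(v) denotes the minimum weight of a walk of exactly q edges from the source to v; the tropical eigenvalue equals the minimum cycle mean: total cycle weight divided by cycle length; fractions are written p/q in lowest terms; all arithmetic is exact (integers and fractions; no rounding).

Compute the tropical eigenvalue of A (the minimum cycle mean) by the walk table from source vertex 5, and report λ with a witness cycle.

q=0: [∞, ∞, ∞, ∞, ∞, 0]
q=1: [-2, 7, 19, ∞, ∞, 18]
q=2: [16, -9, 11, 37, 24, -7]
q=3: [-9, 0, 12, 29, 9, 11]
q=4: [9, -16, 4, 30, 17, -14]
q=5: [-16, -7, 5, 22, 2, 4]
q=6: [2, -23, -3, 23, 10, -21]
Optimal cycle mean attained by: cycle 0->5->0, total (-5) + (-2), length 2.
Answer: λ = -7/2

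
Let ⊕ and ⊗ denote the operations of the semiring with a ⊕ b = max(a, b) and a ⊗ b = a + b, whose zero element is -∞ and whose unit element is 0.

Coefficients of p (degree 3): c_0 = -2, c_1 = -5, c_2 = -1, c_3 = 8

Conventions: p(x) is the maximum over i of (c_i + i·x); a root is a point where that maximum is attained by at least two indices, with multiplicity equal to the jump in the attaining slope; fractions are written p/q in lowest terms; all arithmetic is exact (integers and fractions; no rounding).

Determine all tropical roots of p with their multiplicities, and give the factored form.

hull edge (i=0, c=-2) to (i=3, c=8): slope 10/3, span 3
Factored form: p(x) = 8 ⊗ (x ⊕ (-10/3)) ⊗ (x ⊕ (-10/3)) ⊗ (x ⊕ (-10/3))
Answer: roots = -10/3 (mult 3)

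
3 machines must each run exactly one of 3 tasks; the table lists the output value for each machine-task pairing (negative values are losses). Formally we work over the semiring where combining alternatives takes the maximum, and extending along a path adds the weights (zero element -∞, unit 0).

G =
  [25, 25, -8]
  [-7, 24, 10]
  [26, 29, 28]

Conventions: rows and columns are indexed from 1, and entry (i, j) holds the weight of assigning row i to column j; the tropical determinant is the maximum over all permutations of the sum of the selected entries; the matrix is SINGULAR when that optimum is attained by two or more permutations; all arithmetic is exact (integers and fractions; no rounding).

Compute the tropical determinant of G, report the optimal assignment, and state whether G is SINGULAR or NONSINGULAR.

σ = (1, 2, 3): 25 + 24 + 28 = 77
σ = (1, 3, 2): 25 + 10 + 29 = 64
σ = (2, 1, 3): 25 + (-7) + 28 = 46
σ = (2, 3, 1): 25 + 10 + 26 = 61
σ = (3, 1, 2): (-8) + (-7) + 29 = 14
σ = (3, 2, 1): (-8) + 24 + 26 = 42
Optimal value attained by: σ = (1, 2, 3).
Answer: det⊕(G) = 77; verdict: NONSINGULAR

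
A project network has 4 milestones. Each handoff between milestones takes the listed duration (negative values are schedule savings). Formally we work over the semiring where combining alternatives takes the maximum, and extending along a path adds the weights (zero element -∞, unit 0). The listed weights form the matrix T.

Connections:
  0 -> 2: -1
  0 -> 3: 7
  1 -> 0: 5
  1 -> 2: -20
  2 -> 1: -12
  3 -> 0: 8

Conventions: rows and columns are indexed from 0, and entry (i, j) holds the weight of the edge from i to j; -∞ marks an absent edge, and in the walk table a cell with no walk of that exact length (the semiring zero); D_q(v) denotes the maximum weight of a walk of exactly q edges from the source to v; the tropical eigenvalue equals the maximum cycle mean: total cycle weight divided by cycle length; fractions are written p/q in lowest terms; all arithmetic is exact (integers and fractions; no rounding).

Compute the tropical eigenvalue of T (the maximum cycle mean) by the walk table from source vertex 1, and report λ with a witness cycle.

q=0: [-∞, 0, -∞, -∞]
q=1: [5, -∞, -20, -∞]
q=2: [-∞, -32, 4, 12]
q=3: [20, -8, -52, -∞]
q=4: [-3, -64, 19, 27]
Optimal cycle mean attained by: cycle 0->3->0, total 7 + 8, length 2.
Answer: λ = 15/2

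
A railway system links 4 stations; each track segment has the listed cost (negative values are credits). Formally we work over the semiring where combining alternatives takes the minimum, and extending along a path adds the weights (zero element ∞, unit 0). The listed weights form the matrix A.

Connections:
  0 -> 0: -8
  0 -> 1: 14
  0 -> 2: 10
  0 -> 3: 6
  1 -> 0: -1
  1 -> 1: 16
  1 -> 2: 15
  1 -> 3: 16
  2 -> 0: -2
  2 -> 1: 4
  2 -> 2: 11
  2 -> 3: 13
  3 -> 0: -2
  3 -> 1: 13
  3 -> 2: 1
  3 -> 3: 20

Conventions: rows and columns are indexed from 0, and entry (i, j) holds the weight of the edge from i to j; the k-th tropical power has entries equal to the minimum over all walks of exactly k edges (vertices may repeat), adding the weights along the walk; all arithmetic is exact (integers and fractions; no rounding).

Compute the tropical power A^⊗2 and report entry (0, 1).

A^⊗2:
  [-16, 6, 2, -2]
  [-9, 13, 9, 5]
  [-10, 12, 8, 4]
  [-10, 5, 8, 4]
Key observation: the optimum is the walk 0->0->1, with weight (-8) + 14 = 6.
Optimal value attained by: walk 0->0->1.
Answer: (A^⊗2)[0][1] = 6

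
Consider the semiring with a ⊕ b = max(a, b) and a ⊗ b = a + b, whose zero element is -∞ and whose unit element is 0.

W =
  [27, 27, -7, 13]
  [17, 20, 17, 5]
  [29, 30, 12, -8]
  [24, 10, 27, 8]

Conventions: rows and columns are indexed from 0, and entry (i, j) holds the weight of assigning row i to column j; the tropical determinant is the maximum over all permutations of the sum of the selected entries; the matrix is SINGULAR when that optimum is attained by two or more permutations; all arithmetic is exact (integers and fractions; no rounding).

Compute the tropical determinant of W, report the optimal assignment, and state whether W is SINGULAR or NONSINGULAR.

σ = (0, 1, 2, 3): 27 + 20 + 12 + 8 = 67
σ = (0, 1, 3, 2): 27 + 20 + (-8) + 27 = 66
σ = (0, 2, 1, 3): 27 + 17 + 30 + 8 = 82
σ = (0, 2, 3, 1): 27 + 17 + (-8) + 10 = 46
σ = (0, 3, 1, 2): 27 + 5 + 30 + 27 = 89
σ = (0, 3, 2, 1): 27 + 5 + 12 + 10 = 54
σ = (1, 0, 2, 3): 27 + 17 + 12 + 8 = 64
σ = (1, 0, 3, 2): 27 + 17 + (-8) + 27 = 63
σ = (1, 2, 0, 3): 27 + 17 + 29 + 8 = 81
σ = (1, 2, 3, 0): 27 + 17 + (-8) + 24 = 60
σ = (1, 3, 0, 2): 27 + 5 + 29 + 27 = 88
σ = (1, 3, 2, 0): 27 + 5 + 12 + 24 = 68
σ = (2, 0, 1, 3): (-7) + 17 + 30 + 8 = 48
σ = (2, 0, 3, 1): (-7) + 17 + (-8) + 10 = 12
σ = (2, 1, 0, 3): (-7) + 20 + 29 + 8 = 50
σ = (2, 1, 3, 0): (-7) + 20 + (-8) + 24 = 29
σ = (2, 3, 0, 1): (-7) + 5 + 29 + 10 = 37
σ = (2, 3, 1, 0): (-7) + 5 + 30 + 24 = 52
σ = (3, 0, 1, 2): 13 + 17 + 30 + 27 = 87
σ = (3, 0, 2, 1): 13 + 17 + 12 + 10 = 52
σ = (3, 1, 0, 2): 13 + 20 + 29 + 27 = 89
σ = (3, 1, 2, 0): 13 + 20 + 12 + 24 = 69
σ = (3, 2, 0, 1): 13 + 17 + 29 + 10 = 69
σ = (3, 2, 1, 0): 13 + 17 + 30 + 24 = 84
Optimal value attained by: σ = (0, 3, 1, 2).
Answer: det⊕(W) = 89; verdict: SINGULAR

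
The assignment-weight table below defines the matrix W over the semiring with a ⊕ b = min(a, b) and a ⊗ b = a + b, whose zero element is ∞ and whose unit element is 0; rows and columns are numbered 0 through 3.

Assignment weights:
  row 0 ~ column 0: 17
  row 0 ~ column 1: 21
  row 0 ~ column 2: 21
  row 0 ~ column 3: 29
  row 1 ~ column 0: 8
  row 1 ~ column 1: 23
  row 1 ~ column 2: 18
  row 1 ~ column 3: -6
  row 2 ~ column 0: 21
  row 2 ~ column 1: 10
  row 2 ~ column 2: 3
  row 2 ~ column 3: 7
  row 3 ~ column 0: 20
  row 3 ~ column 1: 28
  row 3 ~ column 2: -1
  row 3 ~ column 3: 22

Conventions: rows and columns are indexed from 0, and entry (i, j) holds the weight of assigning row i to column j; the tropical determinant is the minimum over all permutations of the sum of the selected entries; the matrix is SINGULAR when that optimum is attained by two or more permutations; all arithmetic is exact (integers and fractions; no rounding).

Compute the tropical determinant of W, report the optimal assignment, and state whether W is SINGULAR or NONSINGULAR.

σ = (0, 1, 2, 3): 17 + 23 + 3 + 22 = 65
σ = (0, 1, 3, 2): 17 + 23 + 7 + (-1) = 46
σ = (0, 2, 1, 3): 17 + 18 + 10 + 22 = 67
σ = (0, 2, 3, 1): 17 + 18 + 7 + 28 = 70
σ = (0, 3, 1, 2): 17 + (-6) + 10 + (-1) = 20
σ = (0, 3, 2, 1): 17 + (-6) + 3 + 28 = 42
σ = (1, 0, 2, 3): 21 + 8 + 3 + 22 = 54
σ = (1, 0, 3, 2): 21 + 8 + 7 + (-1) = 35
σ = (1, 2, 0, 3): 21 + 18 + 21 + 22 = 82
σ = (1, 2, 3, 0): 21 + 18 + 7 + 20 = 66
σ = (1, 3, 0, 2): 21 + (-6) + 21 + (-1) = 35
σ = (1, 3, 2, 0): 21 + (-6) + 3 + 20 = 38
σ = (2, 0, 1, 3): 21 + 8 + 10 + 22 = 61
σ = (2, 0, 3, 1): 21 + 8 + 7 + 28 = 64
σ = (2, 1, 0, 3): 21 + 23 + 21 + 22 = 87
σ = (2, 1, 3, 0): 21 + 23 + 7 + 20 = 71
σ = (2, 3, 0, 1): 21 + (-6) + 21 + 28 = 64
σ = (2, 3, 1, 0): 21 + (-6) + 10 + 20 = 45
σ = (3, 0, 1, 2): 29 + 8 + 10 + (-1) = 46
σ = (3, 0, 2, 1): 29 + 8 + 3 + 28 = 68
σ = (3, 1, 0, 2): 29 + 23 + 21 + (-1) = 72
σ = (3, 1, 2, 0): 29 + 23 + 3 + 20 = 75
σ = (3, 2, 0, 1): 29 + 18 + 21 + 28 = 96
σ = (3, 2, 1, 0): 29 + 18 + 10 + 20 = 77
Optimal value attained by: σ = (0, 3, 1, 2).
Answer: det⊕(W) = 20; verdict: NONSINGULAR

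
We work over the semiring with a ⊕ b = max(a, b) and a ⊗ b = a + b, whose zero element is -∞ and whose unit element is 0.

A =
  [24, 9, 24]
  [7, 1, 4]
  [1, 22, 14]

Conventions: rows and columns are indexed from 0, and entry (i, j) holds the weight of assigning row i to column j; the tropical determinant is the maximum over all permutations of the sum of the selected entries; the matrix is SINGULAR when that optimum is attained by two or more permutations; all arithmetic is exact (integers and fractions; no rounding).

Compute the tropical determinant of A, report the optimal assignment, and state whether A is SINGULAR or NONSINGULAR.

σ = (0, 1, 2): 24 + 1 + 14 = 39
σ = (0, 2, 1): 24 + 4 + 22 = 50
σ = (1, 0, 2): 9 + 7 + 14 = 30
σ = (1, 2, 0): 9 + 4 + 1 = 14
σ = (2, 0, 1): 24 + 7 + 22 = 53
σ = (2, 1, 0): 24 + 1 + 1 = 26
Optimal value attained by: σ = (2, 0, 1).
Answer: det⊕(A) = 53; verdict: NONSINGULAR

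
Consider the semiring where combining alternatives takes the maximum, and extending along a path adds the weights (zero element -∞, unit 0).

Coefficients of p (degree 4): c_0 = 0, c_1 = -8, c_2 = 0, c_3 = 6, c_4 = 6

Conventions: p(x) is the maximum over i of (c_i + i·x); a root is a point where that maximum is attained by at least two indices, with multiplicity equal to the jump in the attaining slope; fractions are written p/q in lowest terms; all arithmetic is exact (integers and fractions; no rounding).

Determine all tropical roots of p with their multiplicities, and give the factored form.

hull edge (i=0, c=0) to (i=3, c=6): slope 2, span 3
hull edge (i=3, c=6) to (i=4, c=6): slope 0, span 1
Factored form: p(x) = 6 ⊗ (x ⊕ (-2)) ⊗ (x ⊕ (-2)) ⊗ (x ⊕ (-2)) ⊗ (x ⊕ 0)
Answer: roots = -2 (mult 3), 0 (mult 1)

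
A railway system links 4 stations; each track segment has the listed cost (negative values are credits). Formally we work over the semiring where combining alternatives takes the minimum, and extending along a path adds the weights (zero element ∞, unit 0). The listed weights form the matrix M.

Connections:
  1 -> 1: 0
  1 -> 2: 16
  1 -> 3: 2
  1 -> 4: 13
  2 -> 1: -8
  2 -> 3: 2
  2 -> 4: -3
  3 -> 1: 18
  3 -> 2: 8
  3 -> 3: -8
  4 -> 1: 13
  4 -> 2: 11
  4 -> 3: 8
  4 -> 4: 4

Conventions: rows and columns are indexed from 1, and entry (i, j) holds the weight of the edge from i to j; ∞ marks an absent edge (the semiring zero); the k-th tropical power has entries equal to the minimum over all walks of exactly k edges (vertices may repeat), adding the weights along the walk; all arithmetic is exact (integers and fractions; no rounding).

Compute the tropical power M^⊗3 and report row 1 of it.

M^⊗2:
  [0, 10, -6, 13]
  [-8, 8, -6, 1]
  [0, 0, -16, 5]
  [3, 15, 0, 8]
M^⊗3:
  [0, 2, -14, 7]
  [-8, 2, -14, 5]
  [-8, -8, -24, -3]
  [3, 8, -8, 12]
Answer: row 1 of M^⊗3 = [0, 2, -14, 7]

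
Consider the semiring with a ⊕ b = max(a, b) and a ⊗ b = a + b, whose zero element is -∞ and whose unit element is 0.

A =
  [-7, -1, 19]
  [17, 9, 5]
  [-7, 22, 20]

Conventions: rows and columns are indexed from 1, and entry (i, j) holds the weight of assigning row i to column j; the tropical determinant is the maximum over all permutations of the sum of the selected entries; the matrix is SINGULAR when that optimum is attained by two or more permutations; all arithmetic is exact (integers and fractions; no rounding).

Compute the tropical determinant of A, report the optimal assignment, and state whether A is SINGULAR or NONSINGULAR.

σ = (1, 2, 3): (-7) + 9 + 20 = 22
σ = (1, 3, 2): (-7) + 5 + 22 = 20
σ = (2, 1, 3): (-1) + 17 + 20 = 36
σ = (2, 3, 1): (-1) + 5 + (-7) = -3
σ = (3, 1, 2): 19 + 17 + 22 = 58
σ = (3, 2, 1): 19 + 9 + (-7) = 21
Optimal value attained by: σ = (3, 1, 2).
Answer: det⊕(A) = 58; verdict: NONSINGULAR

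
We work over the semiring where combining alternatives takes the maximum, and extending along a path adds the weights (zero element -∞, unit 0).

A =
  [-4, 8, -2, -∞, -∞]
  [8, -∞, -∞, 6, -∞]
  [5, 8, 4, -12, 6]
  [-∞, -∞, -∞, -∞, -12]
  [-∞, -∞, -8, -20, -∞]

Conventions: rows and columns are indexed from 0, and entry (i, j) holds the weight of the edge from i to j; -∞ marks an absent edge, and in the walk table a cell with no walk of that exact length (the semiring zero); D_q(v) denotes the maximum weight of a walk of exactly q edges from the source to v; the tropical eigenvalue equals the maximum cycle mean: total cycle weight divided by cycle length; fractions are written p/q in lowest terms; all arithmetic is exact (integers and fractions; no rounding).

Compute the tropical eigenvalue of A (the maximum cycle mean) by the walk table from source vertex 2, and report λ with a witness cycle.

q=0: [-∞, -∞, 0, -∞, -∞]
q=1: [5, 8, 4, -12, 6]
q=2: [16, 13, 8, 14, 10]
q=3: [21, 24, 14, 19, 14]
q=4: [32, 29, 19, 30, 20]
q=5: [37, 40, 30, 35, 25]
Optimal cycle mean attained by: cycle 0->1->0, total 8 + 8, length 2.
Answer: λ = 8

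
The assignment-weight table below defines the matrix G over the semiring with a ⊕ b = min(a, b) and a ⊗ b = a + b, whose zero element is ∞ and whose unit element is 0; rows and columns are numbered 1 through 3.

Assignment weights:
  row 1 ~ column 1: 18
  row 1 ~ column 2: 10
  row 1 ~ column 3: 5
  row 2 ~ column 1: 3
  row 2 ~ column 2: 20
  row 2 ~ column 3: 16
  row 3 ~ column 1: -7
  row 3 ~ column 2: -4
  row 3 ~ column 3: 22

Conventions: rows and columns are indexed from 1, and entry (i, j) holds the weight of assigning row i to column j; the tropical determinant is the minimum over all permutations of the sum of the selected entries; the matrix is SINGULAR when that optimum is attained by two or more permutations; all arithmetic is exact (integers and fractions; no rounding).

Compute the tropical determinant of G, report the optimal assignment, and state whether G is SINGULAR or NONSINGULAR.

σ = (1, 2, 3): 18 + 20 + 22 = 60
σ = (1, 3, 2): 18 + 16 + (-4) = 30
σ = (2, 1, 3): 10 + 3 + 22 = 35
σ = (2, 3, 1): 10 + 16 + (-7) = 19
σ = (3, 1, 2): 5 + 3 + (-4) = 4
σ = (3, 2, 1): 5 + 20 + (-7) = 18
Optimal value attained by: σ = (3, 1, 2).
Answer: det⊕(G) = 4; verdict: NONSINGULAR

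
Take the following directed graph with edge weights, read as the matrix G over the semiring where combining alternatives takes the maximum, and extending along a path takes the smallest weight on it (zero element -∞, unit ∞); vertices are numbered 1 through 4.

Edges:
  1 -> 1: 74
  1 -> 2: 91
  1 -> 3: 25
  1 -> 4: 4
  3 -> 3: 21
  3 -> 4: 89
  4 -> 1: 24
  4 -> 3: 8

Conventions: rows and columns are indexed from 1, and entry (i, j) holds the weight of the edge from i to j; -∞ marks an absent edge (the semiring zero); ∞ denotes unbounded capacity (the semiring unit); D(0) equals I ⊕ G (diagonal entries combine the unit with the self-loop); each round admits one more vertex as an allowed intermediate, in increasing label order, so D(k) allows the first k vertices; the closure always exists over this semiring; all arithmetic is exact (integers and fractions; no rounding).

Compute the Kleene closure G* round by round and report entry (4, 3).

D(0):
  [∞, 91, 25, 4]
  [-∞, ∞, -∞, -∞]
  [-∞, -∞, ∞, 89]
  [24, -∞, 8, ∞]
D(1):
  [∞, 91, 25, 4]
  [-∞, ∞, -∞, -∞]
  [-∞, -∞, ∞, 89]
  [24, 24, 24, ∞]
D(2):
  [∞, 91, 25, 4]
  [-∞, ∞, -∞, -∞]
  [-∞, -∞, ∞, 89]
  [24, 24, 24, ∞]
D(3):
  [∞, 91, 25, 25]
  [-∞, ∞, -∞, -∞]
  [-∞, -∞, ∞, 89]
  [24, 24, 24, ∞]
D(4):
  [∞, 91, 25, 25]
  [-∞, ∞, -∞, -∞]
  [24, 24, ∞, 89]
  [24, 24, 24, ∞]
Answer: G*[4][3] = 24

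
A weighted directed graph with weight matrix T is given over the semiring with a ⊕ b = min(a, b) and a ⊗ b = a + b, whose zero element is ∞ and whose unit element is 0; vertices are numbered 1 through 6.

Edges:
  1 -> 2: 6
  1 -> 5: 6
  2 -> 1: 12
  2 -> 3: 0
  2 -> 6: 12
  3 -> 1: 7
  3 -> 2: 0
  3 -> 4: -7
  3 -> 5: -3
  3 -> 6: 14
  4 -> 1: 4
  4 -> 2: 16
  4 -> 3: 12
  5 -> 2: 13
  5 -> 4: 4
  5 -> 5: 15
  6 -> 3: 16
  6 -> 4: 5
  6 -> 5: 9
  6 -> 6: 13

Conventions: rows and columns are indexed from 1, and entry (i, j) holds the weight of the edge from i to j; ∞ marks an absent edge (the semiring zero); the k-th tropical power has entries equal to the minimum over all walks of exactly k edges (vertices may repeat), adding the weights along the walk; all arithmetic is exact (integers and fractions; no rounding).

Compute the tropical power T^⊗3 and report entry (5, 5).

T^⊗2:
  [18, 19, 6, 10, 21, 18]
  [7, 0, 28, -7, -3, 14]
  [-3, 9, 0, 1, 12, 12]
  [19, 10, 16, 5, 9, 26]
  [8, 20, 13, 19, 30, 25]
  [9, 16, 17, 9, 13, 26]
T^⊗3:
  [13, 6, 19, -1, 3, 20]
  [-3, 9, 0, 1, 12, 12]
  [5, 0, 9, -7, -3, 14]
  [9, 16, 10, 9, 13, 22]
  [20, 13, 20, 6, 10, 27]
  [13, 15, 16, 10, 14, 28]
Key observation: the optimum is the walk 5->2->3->5, with weight 13 + 0 + (-3) = 10.
Optimal value attained by: walk 5->2->3->5.
Answer: (T^⊗3)[5][5] = 10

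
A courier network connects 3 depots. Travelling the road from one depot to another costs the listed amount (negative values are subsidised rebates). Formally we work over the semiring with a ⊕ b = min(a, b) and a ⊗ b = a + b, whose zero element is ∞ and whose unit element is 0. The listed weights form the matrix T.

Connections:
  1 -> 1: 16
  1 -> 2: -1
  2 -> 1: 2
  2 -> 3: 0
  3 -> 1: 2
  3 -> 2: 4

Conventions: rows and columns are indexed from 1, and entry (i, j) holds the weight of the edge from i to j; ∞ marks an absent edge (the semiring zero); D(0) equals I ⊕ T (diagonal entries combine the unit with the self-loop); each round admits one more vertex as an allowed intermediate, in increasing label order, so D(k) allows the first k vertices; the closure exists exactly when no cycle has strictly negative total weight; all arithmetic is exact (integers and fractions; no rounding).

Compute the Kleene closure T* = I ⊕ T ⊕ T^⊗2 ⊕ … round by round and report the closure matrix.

D(0):
  [0, -1, ∞]
  [2, 0, 0]
  [2, 4, 0]
D(1):
  [0, -1, ∞]
  [2, 0, 0]
  [2, 1, 0]
D(2):
  [0, -1, -1]
  [2, 0, 0]
  [2, 1, 0]
D(3):
  [0, -1, -1]
  [2, 0, 0]
  [2, 1, 0]
Answer: T* = [[0, -1, -1], [2, 0, 0], [2, 1, 0]]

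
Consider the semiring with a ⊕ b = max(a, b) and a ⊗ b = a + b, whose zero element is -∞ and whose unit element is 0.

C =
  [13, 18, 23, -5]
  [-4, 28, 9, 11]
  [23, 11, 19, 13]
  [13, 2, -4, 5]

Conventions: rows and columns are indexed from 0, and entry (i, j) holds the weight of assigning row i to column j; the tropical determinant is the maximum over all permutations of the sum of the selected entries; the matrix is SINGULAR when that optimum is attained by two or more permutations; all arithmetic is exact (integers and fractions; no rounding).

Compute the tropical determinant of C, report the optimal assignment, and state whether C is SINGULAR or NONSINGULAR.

σ = (0, 1, 2, 3): 13 + 28 + 19 + 5 = 65
σ = (0, 1, 3, 2): 13 + 28 + 13 + (-4) = 50
σ = (0, 2, 1, 3): 13 + 9 + 11 + 5 = 38
σ = (0, 2, 3, 1): 13 + 9 + 13 + 2 = 37
σ = (0, 3, 1, 2): 13 + 11 + 11 + (-4) = 31
σ = (0, 3, 2, 1): 13 + 11 + 19 + 2 = 45
σ = (1, 0, 2, 3): 18 + (-4) + 19 + 5 = 38
σ = (1, 0, 3, 2): 18 + (-4) + 13 + (-4) = 23
σ = (1, 2, 0, 3): 18 + 9 + 23 + 5 = 55
σ = (1, 2, 3, 0): 18 + 9 + 13 + 13 = 53
σ = (1, 3, 0, 2): 18 + 11 + 23 + (-4) = 48
σ = (1, 3, 2, 0): 18 + 11 + 19 + 13 = 61
σ = (2, 0, 1, 3): 23 + (-4) + 11 + 5 = 35
σ = (2, 0, 3, 1): 23 + (-4) + 13 + 2 = 34
σ = (2, 1, 0, 3): 23 + 28 + 23 + 5 = 79
σ = (2, 1, 3, 0): 23 + 28 + 13 + 13 = 77
σ = (2, 3, 0, 1): 23 + 11 + 23 + 2 = 59
σ = (2, 3, 1, 0): 23 + 11 + 11 + 13 = 58
σ = (3, 0, 1, 2): (-5) + (-4) + 11 + (-4) = -2
σ = (3, 0, 2, 1): (-5) + (-4) + 19 + 2 = 12
σ = (3, 1, 0, 2): (-5) + 28 + 23 + (-4) = 42
σ = (3, 1, 2, 0): (-5) + 28 + 19 + 13 = 55
σ = (3, 2, 0, 1): (-5) + 9 + 23 + 2 = 29
σ = (3, 2, 1, 0): (-5) + 9 + 11 + 13 = 28
Optimal value attained by: σ = (2, 1, 0, 3).
Answer: det⊕(C) = 79; verdict: NONSINGULAR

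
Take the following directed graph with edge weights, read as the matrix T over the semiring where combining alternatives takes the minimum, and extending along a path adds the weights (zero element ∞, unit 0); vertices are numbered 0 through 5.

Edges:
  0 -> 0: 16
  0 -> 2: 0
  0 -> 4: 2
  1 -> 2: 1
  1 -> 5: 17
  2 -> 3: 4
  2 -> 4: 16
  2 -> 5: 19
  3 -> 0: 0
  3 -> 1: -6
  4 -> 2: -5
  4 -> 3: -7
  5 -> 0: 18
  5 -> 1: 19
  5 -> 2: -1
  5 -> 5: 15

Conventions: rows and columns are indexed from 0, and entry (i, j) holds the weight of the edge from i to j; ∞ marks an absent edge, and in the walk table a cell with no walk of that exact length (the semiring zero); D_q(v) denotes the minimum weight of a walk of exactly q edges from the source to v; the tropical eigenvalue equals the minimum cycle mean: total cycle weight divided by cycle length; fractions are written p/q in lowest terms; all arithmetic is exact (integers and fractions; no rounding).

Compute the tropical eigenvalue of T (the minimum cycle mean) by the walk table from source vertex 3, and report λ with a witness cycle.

q=0: [∞, ∞, ∞, 0, ∞, ∞]
q=1: [0, -6, ∞, ∞, ∞, ∞]
q=2: [16, ∞, -5, ∞, 2, 11]
q=3: [29, 30, -3, -5, 11, 14]
q=4: [-5, -11, 6, 1, 13, 16]
q=5: [1, -5, -10, 6, -3, 6]
q=6: [6, 0, -8, -10, 3, 9]
Optimal cycle mean attained by: cycle 0->4->3->0, total 2 + (-7) + 0, length 3.
Answer: λ = -5/3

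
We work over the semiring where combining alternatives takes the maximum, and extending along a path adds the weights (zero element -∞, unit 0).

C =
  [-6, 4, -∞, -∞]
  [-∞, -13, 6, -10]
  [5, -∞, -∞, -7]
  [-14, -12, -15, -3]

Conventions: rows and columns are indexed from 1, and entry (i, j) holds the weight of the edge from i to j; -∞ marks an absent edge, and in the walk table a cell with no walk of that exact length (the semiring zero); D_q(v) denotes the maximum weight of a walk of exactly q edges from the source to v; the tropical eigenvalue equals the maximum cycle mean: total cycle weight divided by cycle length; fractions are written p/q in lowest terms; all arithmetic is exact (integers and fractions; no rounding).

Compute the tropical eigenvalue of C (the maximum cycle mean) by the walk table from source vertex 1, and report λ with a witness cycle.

q=0: [0, -∞, -∞, -∞]
q=1: [-6, 4, -∞, -∞]
q=2: [-12, -2, 10, -6]
q=3: [15, -8, 4, 3]
q=4: [9, 19, -2, 0]
Optimal cycle mean attained by: cycle 1->2->3->1, total 4 + 6 + 5, length 3.
Answer: λ = 5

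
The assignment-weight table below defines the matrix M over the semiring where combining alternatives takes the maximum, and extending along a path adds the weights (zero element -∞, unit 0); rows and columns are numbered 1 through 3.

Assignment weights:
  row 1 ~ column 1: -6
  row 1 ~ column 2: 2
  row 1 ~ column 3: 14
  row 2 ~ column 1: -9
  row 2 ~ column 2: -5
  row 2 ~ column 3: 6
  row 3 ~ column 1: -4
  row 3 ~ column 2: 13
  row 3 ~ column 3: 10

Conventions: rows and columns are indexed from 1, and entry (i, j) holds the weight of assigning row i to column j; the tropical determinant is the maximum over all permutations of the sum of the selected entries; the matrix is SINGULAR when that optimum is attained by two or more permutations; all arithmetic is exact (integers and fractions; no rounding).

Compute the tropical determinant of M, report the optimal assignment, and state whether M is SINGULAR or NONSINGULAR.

σ = (1, 2, 3): (-6) + (-5) + 10 = -1
σ = (1, 3, 2): (-6) + 6 + 13 = 13
σ = (2, 1, 3): 2 + (-9) + 10 = 3
σ = (2, 3, 1): 2 + 6 + (-4) = 4
σ = (3, 1, 2): 14 + (-9) + 13 = 18
σ = (3, 2, 1): 14 + (-5) + (-4) = 5
Optimal value attained by: σ = (3, 1, 2).
Answer: det⊕(M) = 18; verdict: NONSINGULAR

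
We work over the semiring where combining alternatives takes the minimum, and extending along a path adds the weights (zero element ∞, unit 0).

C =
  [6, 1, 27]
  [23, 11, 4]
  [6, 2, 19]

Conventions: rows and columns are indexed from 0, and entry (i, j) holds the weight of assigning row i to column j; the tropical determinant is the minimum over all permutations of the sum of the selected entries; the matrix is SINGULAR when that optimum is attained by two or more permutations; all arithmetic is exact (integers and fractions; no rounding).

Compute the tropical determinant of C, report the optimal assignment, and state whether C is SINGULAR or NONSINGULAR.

σ = (0, 1, 2): 6 + 11 + 19 = 36
σ = (0, 2, 1): 6 + 4 + 2 = 12
σ = (1, 0, 2): 1 + 23 + 19 = 43
σ = (1, 2, 0): 1 + 4 + 6 = 11
σ = (2, 0, 1): 27 + 23 + 2 = 52
σ = (2, 1, 0): 27 + 11 + 6 = 44
Optimal value attained by: σ = (1, 2, 0).
Answer: det⊕(C) = 11; verdict: NONSINGULAR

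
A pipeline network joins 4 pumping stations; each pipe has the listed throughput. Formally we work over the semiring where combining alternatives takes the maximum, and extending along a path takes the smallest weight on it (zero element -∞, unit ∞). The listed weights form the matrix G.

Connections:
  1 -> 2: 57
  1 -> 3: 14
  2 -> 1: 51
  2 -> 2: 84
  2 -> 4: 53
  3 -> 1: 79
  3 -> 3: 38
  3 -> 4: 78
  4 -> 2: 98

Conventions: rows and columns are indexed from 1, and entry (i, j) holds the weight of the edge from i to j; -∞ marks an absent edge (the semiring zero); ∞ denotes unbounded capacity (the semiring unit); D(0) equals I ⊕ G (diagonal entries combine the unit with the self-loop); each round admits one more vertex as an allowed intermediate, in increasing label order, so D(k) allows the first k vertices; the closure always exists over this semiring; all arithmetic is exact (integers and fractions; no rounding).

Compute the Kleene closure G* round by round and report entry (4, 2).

D(0):
  [∞, 57, 14, -∞]
  [51, ∞, -∞, 53]
  [79, -∞, ∞, 78]
  [-∞, 98, -∞, ∞]
D(1):
  [∞, 57, 14, -∞]
  [51, ∞, 14, 53]
  [79, 57, ∞, 78]
  [-∞, 98, -∞, ∞]
D(2):
  [∞, 57, 14, 53]
  [51, ∞, 14, 53]
  [79, 57, ∞, 78]
  [51, 98, 14, ∞]
D(3):
  [∞, 57, 14, 53]
  [51, ∞, 14, 53]
  [79, 57, ∞, 78]
  [51, 98, 14, ∞]
D(4):
  [∞, 57, 14, 53]
  [51, ∞, 14, 53]
  [79, 78, ∞, 78]
  [51, 98, 14, ∞]
Answer: G*[4][2] = 98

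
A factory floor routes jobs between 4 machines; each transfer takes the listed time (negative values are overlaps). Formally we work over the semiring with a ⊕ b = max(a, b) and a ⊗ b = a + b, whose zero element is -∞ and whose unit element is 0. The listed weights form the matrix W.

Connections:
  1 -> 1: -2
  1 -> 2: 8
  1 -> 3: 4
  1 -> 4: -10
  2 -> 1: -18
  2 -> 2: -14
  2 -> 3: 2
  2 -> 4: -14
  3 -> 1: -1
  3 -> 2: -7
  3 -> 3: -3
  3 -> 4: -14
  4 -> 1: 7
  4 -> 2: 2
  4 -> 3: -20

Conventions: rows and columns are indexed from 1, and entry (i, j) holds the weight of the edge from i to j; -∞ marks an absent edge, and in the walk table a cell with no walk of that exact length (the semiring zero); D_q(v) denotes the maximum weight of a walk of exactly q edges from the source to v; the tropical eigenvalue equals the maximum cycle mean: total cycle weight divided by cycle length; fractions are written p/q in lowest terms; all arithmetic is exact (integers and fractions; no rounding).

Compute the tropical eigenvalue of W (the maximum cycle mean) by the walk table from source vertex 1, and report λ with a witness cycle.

q=0: [0, -∞, -∞, -∞]
q=1: [-2, 8, 4, -10]
q=2: [3, 6, 10, -6]
q=3: [9, 11, 8, -4]
q=4: [7, 17, 13, -1]
Optimal cycle mean attained by: cycle 1->2->3->1, total 8 + 2 + (-1), length 3.
Answer: λ = 3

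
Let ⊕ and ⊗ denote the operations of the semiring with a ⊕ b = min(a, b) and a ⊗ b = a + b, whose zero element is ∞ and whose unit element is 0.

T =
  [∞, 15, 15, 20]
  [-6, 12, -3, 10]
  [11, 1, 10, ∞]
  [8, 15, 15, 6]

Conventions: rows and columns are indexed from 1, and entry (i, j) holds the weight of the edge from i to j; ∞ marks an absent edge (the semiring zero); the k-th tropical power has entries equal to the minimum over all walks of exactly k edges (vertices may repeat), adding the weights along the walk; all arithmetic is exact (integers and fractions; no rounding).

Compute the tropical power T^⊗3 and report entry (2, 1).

T^⊗2:
  [9, 16, 12, 25]
  [6, -2, 7, 14]
  [-5, 11, -2, 11]
  [9, 16, 12, 12]
T^⊗3:
  [10, 13, 13, 26]
  [-8, 8, -5, 8]
  [5, -1, 8, 15]
  [10, 13, 13, 18]
Key observation: the optimum is the walk 2->3->2->1, with weight (-3) + 1 + (-6) = -8.
Optimal value attained by: walk 2->3->2->1.
Answer: (T^⊗3)[2][1] = -8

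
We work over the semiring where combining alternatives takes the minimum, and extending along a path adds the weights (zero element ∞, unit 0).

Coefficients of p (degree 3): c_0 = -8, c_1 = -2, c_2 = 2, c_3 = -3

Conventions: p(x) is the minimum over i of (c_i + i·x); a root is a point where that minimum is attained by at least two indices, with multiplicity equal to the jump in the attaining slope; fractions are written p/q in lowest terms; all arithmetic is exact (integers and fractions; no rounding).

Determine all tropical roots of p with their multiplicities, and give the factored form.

hull edge (i=0, c=-8) to (i=3, c=-3): slope 5/3, span 3
Factored form: p(x) = -3 ⊗ (x ⊕ (-5/3)) ⊗ (x ⊕ (-5/3)) ⊗ (x ⊕ (-5/3))
Answer: roots = -5/3 (mult 3)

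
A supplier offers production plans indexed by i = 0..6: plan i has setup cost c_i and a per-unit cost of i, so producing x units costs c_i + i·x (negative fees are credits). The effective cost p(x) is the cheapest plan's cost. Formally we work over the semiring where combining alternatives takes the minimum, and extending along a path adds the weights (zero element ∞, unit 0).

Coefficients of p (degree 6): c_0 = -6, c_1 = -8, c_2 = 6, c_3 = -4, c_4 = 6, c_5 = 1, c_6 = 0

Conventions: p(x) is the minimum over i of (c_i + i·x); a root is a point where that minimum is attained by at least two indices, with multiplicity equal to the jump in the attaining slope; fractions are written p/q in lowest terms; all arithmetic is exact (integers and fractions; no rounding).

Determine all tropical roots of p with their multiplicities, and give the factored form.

hull edge (i=0, c=-6) to (i=1, c=-8): slope -2, span 1
hull edge (i=1, c=-8) to (i=6, c=0): slope 8/5, span 5
Factored form: p(x) = 0 ⊗ (x ⊕ (-8/5)) ⊗ (x ⊕ (-8/5)) ⊗ (x ⊕ (-8/5)) ⊗ (x ⊕ (-8/5)) ⊗ (x ⊕ (-8/5)) ⊗ (x ⊕ 2)
Answer: roots = -8/5 (mult 5), 2 (mult 1)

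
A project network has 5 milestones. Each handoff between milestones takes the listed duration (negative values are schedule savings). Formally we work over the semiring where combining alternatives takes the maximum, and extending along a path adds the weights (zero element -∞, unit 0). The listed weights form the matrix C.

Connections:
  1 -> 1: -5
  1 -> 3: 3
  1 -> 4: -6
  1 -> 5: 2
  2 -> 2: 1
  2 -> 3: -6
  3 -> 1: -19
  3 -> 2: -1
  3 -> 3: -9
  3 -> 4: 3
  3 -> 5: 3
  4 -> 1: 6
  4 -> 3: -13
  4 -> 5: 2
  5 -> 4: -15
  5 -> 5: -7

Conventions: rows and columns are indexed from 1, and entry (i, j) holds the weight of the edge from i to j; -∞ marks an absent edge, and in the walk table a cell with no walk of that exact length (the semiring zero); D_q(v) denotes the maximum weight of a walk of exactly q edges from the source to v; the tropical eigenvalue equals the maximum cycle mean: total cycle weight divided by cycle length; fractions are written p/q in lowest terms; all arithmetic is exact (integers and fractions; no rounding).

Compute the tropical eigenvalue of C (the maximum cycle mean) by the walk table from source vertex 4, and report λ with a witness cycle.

q=0: [-∞, -∞, -∞, 0, -∞]
q=1: [6, -∞, -13, -∞, 2]
q=2: [1, -14, 9, 0, 8]
q=3: [6, 8, 4, 12, 12]
q=4: [18, 9, 9, 7, 14]
q=5: [13, 10, 21, 12, 20]
Optimal cycle mean attained by: cycle 1->3->4->1, total 3 + 3 + 6, length 3.
Answer: λ = 4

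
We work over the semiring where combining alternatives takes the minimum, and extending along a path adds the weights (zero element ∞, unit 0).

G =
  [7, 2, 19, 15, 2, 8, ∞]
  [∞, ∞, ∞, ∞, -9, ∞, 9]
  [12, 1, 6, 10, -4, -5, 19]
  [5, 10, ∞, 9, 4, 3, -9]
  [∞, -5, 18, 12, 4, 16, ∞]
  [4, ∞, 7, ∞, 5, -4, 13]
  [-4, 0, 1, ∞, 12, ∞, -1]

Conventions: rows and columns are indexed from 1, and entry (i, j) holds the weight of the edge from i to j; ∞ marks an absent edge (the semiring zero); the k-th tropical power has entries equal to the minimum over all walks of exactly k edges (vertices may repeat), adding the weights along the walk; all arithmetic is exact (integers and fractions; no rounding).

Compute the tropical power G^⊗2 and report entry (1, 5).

G^⊗2:
  [12, -3, 15, 14, -7, 4, 6]
  [5, -14, 9, 3, -5, 7, 8]
  [-1, -9, 2, 8, -8, -9, 1]
  [-13, -9, -8, 16, 1, -1, -10]
  [17, -1, 22, 16, -14, 12, 3]
  [0, 0, 3, 17, 1, -8, 9]
  [-5, -2, 0, 11, -9, -4, -2]
Key observation: the optimum is the walk 1->2->5, with weight 2 + (-9) = -7.
Optimal value attained by: walk 1->2->5.
Answer: (G^⊗2)[1][5] = -7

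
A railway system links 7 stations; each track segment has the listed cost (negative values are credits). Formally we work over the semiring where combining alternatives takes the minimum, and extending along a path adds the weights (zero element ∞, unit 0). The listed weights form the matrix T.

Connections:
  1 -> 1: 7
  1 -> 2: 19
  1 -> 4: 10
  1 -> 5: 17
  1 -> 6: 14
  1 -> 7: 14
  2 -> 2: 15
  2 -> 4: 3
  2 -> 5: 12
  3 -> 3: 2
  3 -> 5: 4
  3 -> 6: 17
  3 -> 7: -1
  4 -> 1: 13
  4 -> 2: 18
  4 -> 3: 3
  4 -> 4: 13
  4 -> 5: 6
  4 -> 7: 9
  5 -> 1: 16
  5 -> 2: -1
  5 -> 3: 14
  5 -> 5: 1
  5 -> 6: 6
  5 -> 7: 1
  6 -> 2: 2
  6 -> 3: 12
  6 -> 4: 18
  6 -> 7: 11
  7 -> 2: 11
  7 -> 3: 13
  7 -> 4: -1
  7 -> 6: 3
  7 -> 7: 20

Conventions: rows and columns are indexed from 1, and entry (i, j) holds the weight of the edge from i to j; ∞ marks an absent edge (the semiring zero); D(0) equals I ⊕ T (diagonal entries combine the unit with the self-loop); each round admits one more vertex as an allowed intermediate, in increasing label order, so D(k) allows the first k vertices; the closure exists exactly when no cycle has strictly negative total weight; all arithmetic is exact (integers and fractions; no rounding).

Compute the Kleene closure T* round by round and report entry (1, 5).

D(0):
  [0, 19, ∞, 10, 17, 14, 14]
  [∞, 0, ∞, 3, 12, ∞, ∞]
  [∞, ∞, 0, ∞, 4, 17, -1]
  [13, 18, 3, 0, 6, ∞, 9]
  [16, -1, 14, ∞, 0, 6, 1]
  [∞, 2, 12, 18, ∞, 0, 11]
  [∞, 11, 13, -1, ∞, 3, 0]
D(1):
  [0, 19, ∞, 10, 17, 14, 14]
  [∞, 0, ∞, 3, 12, ∞, ∞]
  [∞, ∞, 0, ∞, 4, 17, -1]
  [13, 18, 3, 0, 6, 27, 9]
  [16, -1, 14, 26, 0, 6, 1]
  [∞, 2, 12, 18, ∞, 0, 11]
  [∞, 11, 13, -1, ∞, 3, 0]
D(2):
  [0, 19, ∞, 10, 17, 14, 14]
  [∞, 0, ∞, 3, 12, ∞, ∞]
  [∞, ∞, 0, ∞, 4, 17, -1]
  [13, 18, 3, 0, 6, 27, 9]
  [16, -1, 14, 2, 0, 6, 1]
  [∞, 2, 12, 5, 14, 0, 11]
  [∞, 11, 13, -1, 23, 3, 0]
D(3):
  [0, 19, ∞, 10, 17, 14, 14]
  [∞, 0, ∞, 3, 12, ∞, ∞]
  [∞, ∞, 0, ∞, 4, 17, -1]
  [13, 18, 3, 0, 6, 20, 2]
  [16, -1, 14, 2, 0, 6, 1]
  [∞, 2, 12, 5, 14, 0, 11]
  [∞, 11, 13, -1, 17, 3, 0]
D(4):
  [0, 19, 13, 10, 16, 14, 12]
  [16, 0, 6, 3, 9, 23, 5]
  [∞, ∞, 0, ∞, 4, 17, -1]
  [13, 18, 3, 0, 6, 20, 2]
  [15, -1, 5, 2, 0, 6, 1]
  [18, 2, 8, 5, 11, 0, 7]
  [12, 11, 2, -1, 5, 3, 0]
D(5):
  [0, 15, 13, 10, 16, 14, 12]
  [16, 0, 6, 3, 9, 15, 5]
  [19, 3, 0, 6, 4, 10, -1]
  [13, 5, 3, 0, 6, 12, 2]
  [15, -1, 5, 2, 0, 6, 1]
  [18, 2, 8, 5, 11, 0, 7]
  [12, 4, 2, -1, 5, 3, 0]
D(6):
  [0, 15, 13, 10, 16, 14, 12]
  [16, 0, 6, 3, 9, 15, 5]
  [19, 3, 0, 6, 4, 10, -1]
  [13, 5, 3, 0, 6, 12, 2]
  [15, -1, 5, 2, 0, 6, 1]
  [18, 2, 8, 5, 11, 0, 7]
  [12, 4, 2, -1, 5, 3, 0]
D(7):
  [0, 15, 13, 10, 16, 14, 12]
  [16, 0, 6, 3, 9, 8, 5]
  [11, 3, 0, -2, 4, 2, -1]
  [13, 5, 3, 0, 6, 5, 2]
  [13, -1, 3, 0, 0, 4, 1]
  [18, 2, 8, 5, 11, 0, 7]
  [12, 4, 2, -1, 5, 3, 0]
Answer: T*[1][5] = 16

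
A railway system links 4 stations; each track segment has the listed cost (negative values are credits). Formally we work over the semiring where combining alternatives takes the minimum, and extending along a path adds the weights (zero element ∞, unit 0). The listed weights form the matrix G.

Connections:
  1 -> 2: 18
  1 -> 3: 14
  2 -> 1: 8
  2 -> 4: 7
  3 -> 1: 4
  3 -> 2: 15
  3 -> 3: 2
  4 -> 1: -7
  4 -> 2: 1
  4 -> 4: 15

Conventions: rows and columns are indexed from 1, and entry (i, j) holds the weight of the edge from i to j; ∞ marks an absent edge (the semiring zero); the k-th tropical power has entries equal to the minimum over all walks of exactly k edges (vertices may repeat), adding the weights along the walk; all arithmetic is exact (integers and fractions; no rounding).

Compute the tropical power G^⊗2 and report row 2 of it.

G^⊗2:
  [18, 29, 16, 25]
  [0, 8, 22, 22]
  [6, 17, 4, 22]
  [8, 11, 7, 8]
Answer: row 2 of G^⊗2 = [0, 8, 22, 22]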